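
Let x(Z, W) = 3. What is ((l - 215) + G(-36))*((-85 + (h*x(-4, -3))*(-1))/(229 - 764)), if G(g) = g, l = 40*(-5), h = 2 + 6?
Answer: -49159/535 ≈ -91.886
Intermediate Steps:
h = 8
l = -200
((l - 215) + G(-36))*((-85 + (h*x(-4, -3))*(-1))/(229 - 764)) = ((-200 - 215) - 36)*((-85 + (8*3)*(-1))/(229 - 764)) = (-415 - 36)*((-85 + 24*(-1))/(-535)) = -451*(-85 - 24)*(-1)/535 = -(-49159)*(-1)/535 = -451*109/535 = -49159/535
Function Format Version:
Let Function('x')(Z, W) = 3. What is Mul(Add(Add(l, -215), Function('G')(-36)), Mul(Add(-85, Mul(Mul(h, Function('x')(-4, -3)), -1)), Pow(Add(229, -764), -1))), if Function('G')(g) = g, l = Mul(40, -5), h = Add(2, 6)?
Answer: Rational(-49159, 535) ≈ -91.886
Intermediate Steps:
h = 8
l = -200
Mul(Add(Add(l, -215), Function('G')(-36)), Mul(Add(-85, Mul(Mul(h, Function('x')(-4, -3)), -1)), Pow(Add(229, -764), -1))) = Mul(Add(Add(-200, -215), -36), Mul(Add(-85, Mul(Mul(8, 3), -1)), Pow(Add(229, -764), -1))) = Mul(Add(-415, -36), Mul(Add(-85, Mul(24, -1)), Pow(-535, -1))) = Mul(-451, Mul(Add(-85, -24), Rational(-1, 535))) = Mul(-451, Mul(-109, Rational(-1, 535))) = Mul(-451, Rational(109, 535)) = Rational(-49159, 535)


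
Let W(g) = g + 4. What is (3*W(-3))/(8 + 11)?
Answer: 3/19 ≈ 0.15789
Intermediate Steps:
W(g) = 4 + g
(3*W(-3))/(8 + 11) = (3*(4 - 3))/(8 + 11) = (3*1)/19 = 3*(1/19) = 3/19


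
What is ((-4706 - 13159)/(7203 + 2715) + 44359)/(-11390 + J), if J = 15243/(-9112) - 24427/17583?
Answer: -3915817090845684/1005770168571083 ≈ -3.8934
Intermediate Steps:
J = -490596493/160216296 (J = 15243*(-1/9112) - 24427*1/17583 = -15243/9112 - 24427/17583 = -490596493/160216296 ≈ -3.0621)
((-4706 - 13159)/(7203 + 2715) + 44359)/(-11390 + J) = ((-4706 - 13159)/(7203 + 2715) + 44359)/(-11390 - 490596493/160216296) = (-17865/9918 + 44359)/(-1825354207933/160216296) = (-17865*1/9918 + 44359)*(-160216296/1825354207933) = (-1985/1102 + 44359)*(-160216296/1825354207933) = (48881633/1102)*(-160216296/1825354207933) = -3915817090845684/1005770168571083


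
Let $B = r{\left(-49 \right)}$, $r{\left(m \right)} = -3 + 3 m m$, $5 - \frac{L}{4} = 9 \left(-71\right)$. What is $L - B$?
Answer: $-4624$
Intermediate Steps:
$L = 2576$ ($L = 20 - 4 \cdot 9 \left(-71\right) = 20 - -2556 = 20 + 2556 = 2576$)
$r{\left(m \right)} = -3 + 3 m^{2}$
$B = 7200$ ($B = -3 + 3 \left(-49\right)^{2} = -3 + 3 \cdot 2401 = -3 + 7203 = 7200$)
$L - B = 2576 - 7200 = -4624$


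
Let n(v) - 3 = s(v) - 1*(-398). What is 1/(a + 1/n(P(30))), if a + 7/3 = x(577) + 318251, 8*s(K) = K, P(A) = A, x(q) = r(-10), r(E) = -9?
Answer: 4857/1545690073 ≈ 3.1423e-6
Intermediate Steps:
x(q) = -9
s(K) = K/8
a = 954719/3 (a = -7/3 + (-9 + 318251) = -7/3 + 318242 = 954719/3 ≈ 3.1824e+5)
n(v) = 401 + v/8 (n(v) = 3 + (v/8 - 1*(-398)) = 3 + (v/8 + 398) = 3 + (398 + v/8) = 401 + v/8)
1/(a + 1/n(P(30))) = 1/(954719/3 + 1/(401 + (⅛)*30)) = 1/(954719/3 + 1/(401 + 15/4)) = 1/(954719/3 + 1/(1619/4)) = 1/(954719/3 + 4/1619) = 1/(1545690073/4857) = 4857/1545690073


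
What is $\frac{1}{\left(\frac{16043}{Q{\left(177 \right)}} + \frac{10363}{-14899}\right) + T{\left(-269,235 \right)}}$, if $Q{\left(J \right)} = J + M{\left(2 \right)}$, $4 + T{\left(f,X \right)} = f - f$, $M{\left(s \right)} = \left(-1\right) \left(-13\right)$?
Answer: $\frac{2830810}{225732447} \approx 0.012541$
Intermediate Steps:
$M{\left(s \right)} = 13$
$T{\left(f,X \right)} = -4$ ($T{\left(f,X \right)} = -4 + \left(f - f\right) = -4 + 0 = -4$)
$Q{\left(J \right)} = 13 + J$ ($Q{\left(J \right)} = J + 13 = 13 + J$)
$\frac{1}{\left(\frac{16043}{Q{\left(177 \right)}} + \frac{10363}{-14899}\right) + T{\left(-269,235 \right)}} = \frac{1}{\left(\frac{16043}{13 + 177} + \frac{10363}{-14899}\right) - 4} = \frac{1}{\left(\frac{16043}{190} + 10363 \left(- \frac{1}{14899}\right)\right) - 4} = \frac{1}{\left(16043 \cdot \frac{1}{190} - \frac{10363}{14899}\right) - 4} = \frac{1}{\left(\frac{16043}{190} - \frac{10363}{14899}\right) - 4} = \frac{1}{\frac{237055687}{2830810} - 4} = \frac{1}{\frac{225732447}{2830810}} = \frac{2830810}{225732447}$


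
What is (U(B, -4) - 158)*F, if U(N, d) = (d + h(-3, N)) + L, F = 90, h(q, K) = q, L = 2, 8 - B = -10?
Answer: -14670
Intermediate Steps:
B = 18 (B = 8 - 1*(-10) = 8 + 10 = 18)
U(N, d) = -1 + d (U(N, d) = (d - 3) + 2 = (-3 + d) + 2 = -1 + d)
(U(B, -4) - 158)*F = ((-1 - 4) - 158)*90 = (-5 - 158)*90 = -163*90 = -14670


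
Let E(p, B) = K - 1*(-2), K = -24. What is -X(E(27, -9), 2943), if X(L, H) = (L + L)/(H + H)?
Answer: 22/2943 ≈ 0.0074754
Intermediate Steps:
E(p, B) = -22 (E(p, B) = -24 - 1*(-2) = -24 + 2 = -22)
X(L, H) = L/H (X(L, H) = (2*L)/((2*H)) = (2*L)*(1/(2*H)) = L/H)
-X(E(27, -9), 2943) = -(-22)/2943 = -1*(-22/2943) = 22/2943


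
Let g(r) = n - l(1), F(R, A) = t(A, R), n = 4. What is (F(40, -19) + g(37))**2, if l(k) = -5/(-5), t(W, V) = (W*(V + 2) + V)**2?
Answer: 330127237489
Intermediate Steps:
t(W, V) = (V + W*(2 + V))**2 (t(W, V) = (W*(2 + V) + V)**2 = (V + W*(2 + V))**2)
l(k) = 1 (l(k) = -5*(-1/5) = 1)
F(R, A) = (R + 2*A + A*R)**2 (F(R, A) = (R + 2*A + R*A)**2 = (R + 2*A + A*R)**2)
g(r) = 3 (g(r) = 4 - 1*1 = 4 - 1 = 3)
(F(40, -19) + g(37))**2 = ((40 + 2*(-19) - 19*40)**2 + 3)**2 = ((40 - 38 - 760)**2 + 3)**2 = ((-758)**2 + 3)**2 = (574564 + 3)**2 = 574567**2 = 330127237489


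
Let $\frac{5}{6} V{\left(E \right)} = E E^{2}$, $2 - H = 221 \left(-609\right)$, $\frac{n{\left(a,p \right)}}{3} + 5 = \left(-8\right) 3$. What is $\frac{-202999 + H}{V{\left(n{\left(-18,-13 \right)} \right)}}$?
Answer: $\frac{171020}{1975509} \approx 0.08657$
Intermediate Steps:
$n{\left(a,p \right)} = -87$ ($n{\left(a,p \right)} = -15 + 3 \left(\left(-8\right) 3\right) = -15 + 3 \left(-24\right) = -15 - 72 = -87$)
$H = 134591$ ($H = 2 - 221 \left(-609\right) = 2 - -134589 = 2 + 134589 = 134591$)
$V{\left(E \right)} = \frac{6 E^{3}}{5}$ ($V{\left(E \right)} = \frac{6 E E^{2}}{5} = \frac{6 E^{3}}{5}$)
$\frac{-202999 + H}{V{\left(n{\left(-18,-13 \right)} \right)}} = \frac{-202999 + 134591}{\frac{6}{5} \left(-87\right)^{3}} = - \frac{68408}{\frac{6}{5} \left(-658503\right)} = - \frac{68408}{- \frac{3951018}{5}} = \left(-68408\right) \left(- \frac{5}{3951018}\right) = \frac{171020}{1975509}$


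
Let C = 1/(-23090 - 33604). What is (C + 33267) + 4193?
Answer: 2123757239/56694 ≈ 37460.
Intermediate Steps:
C = -1/56694 (C = 1/(-56694) = -1/56694 ≈ -1.7639e-5)
(C + 33267) + 4193 = (-1/56694 + 33267) + 4193 = 1886039297/56694 + 4193 = 2123757239/56694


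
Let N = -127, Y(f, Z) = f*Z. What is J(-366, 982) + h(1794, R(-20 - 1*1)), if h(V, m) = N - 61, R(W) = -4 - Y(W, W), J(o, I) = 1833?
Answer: 1645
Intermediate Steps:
Y(f, Z) = Z*f
R(W) = -4 - W**2 (R(W) = -4 - W*W = -4 - W**2)
h(V, m) = -188 (h(V, m) = -127 - 61 = -188)
J(-366, 982) + h(1794, R(-20 - 1*1)) = 1833 - 188 = 1645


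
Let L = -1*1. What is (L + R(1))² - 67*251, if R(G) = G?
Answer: -16817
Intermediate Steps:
L = -1
(L + R(1))² - 67*251 = (-1 + 1)² - 67*251 = 0² - 16817 = 0 - 16817 = -16817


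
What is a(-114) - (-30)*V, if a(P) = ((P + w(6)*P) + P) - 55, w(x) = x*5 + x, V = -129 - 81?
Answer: -10687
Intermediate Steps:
V = -210
w(x) = 6*x (w(x) = 5*x + x = 6*x)
a(P) = -55 + 38*P (a(P) = ((P + (6*6)*P) + P) - 55 = ((P + 36*P) + P) - 55 = (37*P + P) - 55 = 38*P - 55 = -55 + 38*P)
a(-114) - (-30)*V = (-55 + 38*(-114)) - (-30)*(-210) = (-55 - 4332) - 1*6300 = -4387 - 6300 = -10687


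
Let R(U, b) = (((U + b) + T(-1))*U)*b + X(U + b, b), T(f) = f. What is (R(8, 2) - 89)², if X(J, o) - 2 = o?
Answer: 3481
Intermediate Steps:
X(J, o) = 2 + o
R(U, b) = 2 + b + U*b*(-1 + U + b) (R(U, b) = (((U + b) - 1)*U)*b + (2 + b) = ((-1 + U + b)*U)*b + (2 + b) = (U*(-1 + U + b))*b + (2 + b) = U*b*(-1 + U + b) + (2 + b) = 2 + b + U*b*(-1 + U + b))
(R(8, 2) - 89)² = ((2 + 2 + 8*2² + 2*8² - 1*8*2) - 89)² = ((2 + 2 + 8*4 + 2*64 - 16) - 89)² = ((2 + 2 + 32 + 128 - 16) - 89)² = (148 - 89)² = 59² = 3481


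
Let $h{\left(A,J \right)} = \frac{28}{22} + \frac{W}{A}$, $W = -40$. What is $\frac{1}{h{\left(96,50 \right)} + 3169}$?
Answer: $\frac{132}{418421} \approx 0.00031547$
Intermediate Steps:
$h{\left(A,J \right)} = \frac{14}{11} - \frac{40}{A}$ ($h{\left(A,J \right)} = \frac{28}{22} - \frac{40}{A} = 28 \cdot \frac{1}{22} - \frac{40}{A} = \frac{14}{11} - \frac{40}{A}$)
$\frac{1}{h{\left(96,50 \right)} + 3169} = \frac{1}{\left(\frac{14}{11} - \frac{40}{96}\right) + 3169} = \frac{1}{\left(\frac{14}{11} - \frac{5}{12}\right) + 3169} = \frac{1}{\frac{113}{132} + 3169} = \frac{1}{\frac{418421}{132}} = \frac{132}{418421}$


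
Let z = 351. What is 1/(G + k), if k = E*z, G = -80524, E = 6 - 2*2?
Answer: -1/79822 ≈ -1.2528e-5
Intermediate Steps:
E = 2 (E = 6 - 4 = 2)
k = 702 (k = 2*351 = 702)
1/(G + k) = 1/(-80524 + 702) = 1/(-79822) = -1/79822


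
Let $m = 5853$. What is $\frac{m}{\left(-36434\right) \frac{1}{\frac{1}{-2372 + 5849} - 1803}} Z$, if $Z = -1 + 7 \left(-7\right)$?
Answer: $- \frac{305771938250}{21113503} \approx -14482.0$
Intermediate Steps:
$Z = -50$ ($Z = -1 - 49 = -50$)
$\frac{m}{\left(-36434\right) \frac{1}{\frac{1}{-2372 + 5849} - 1803}} Z = \frac{5853}{\left(-36434\right) \frac{1}{\frac{1}{-2372 + 5849} - 1803}} \left(-50\right) = \frac{5853}{\left(-36434\right) \frac{1}{\frac{1}{3477} - 1803}} \left(-50\right) = \frac{5853}{\left(-36434\right) \frac{1}{- \frac{6269030}{3477}}} \left(-50\right) = \frac{5853}{\left(-36434\right) \left(- \frac{3477}{6269030}\right)} \left(-50\right) = \frac{5853}{\frac{63340509}{3134515}} \left(-50\right) = 5853 \cdot \frac{3134515}{63340509} \left(-50\right) = \frac{6115438765}{21113503} \left(-50\right) = - \frac{305771938250}{21113503}$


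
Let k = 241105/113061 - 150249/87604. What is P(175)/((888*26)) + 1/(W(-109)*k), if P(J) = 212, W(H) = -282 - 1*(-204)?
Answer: -46710336383/2169464041212 ≈ -0.021531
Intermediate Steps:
W(H) = -78 (W(H) = -282 + 204 = -78)
k = 375860021/900417804 (k = 241105*(1/113061) - 150249*1/87604 = 241105/113061 - 13659/7964 = 375860021/900417804 ≈ 0.41743)
P(175)/((888*26)) + 1/(W(-109)*k) = 212/((888*26)) + 1/((-78)*(375860021/900417804)) = 212/23088 - 1/78*900417804/375860021 = 212*(1/23088) - 11543818/375860021 = 53/5772 - 11543818/375860021 = -46710336383/2169464041212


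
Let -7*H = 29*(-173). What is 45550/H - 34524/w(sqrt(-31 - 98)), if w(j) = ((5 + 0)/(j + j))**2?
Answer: 89382735778/125425 ≈ 7.1264e+5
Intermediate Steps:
w(j) = 25/(4*j**2) (w(j) = (5/((2*j)))**2 = (5*(1/(2*j)))**2 = (5/(2*j))**2 = 25/(4*j**2))
H = 5017/7 (H = -29*(-173)/7 = -1/7*(-5017) = 5017/7 ≈ 716.71)
45550/H - 34524/w(sqrt(-31 - 98)) = 45550/(5017/7) - 34524/(25/(4*(sqrt(-31 - 98))**2)) = 45550*(7/5017) - 34524/(25/(4*(sqrt(-129))**2)) = 318850/5017 - 34524/(25/(4*(I*sqrt(129))**2)) = 318850/5017 - 34524/((25/4)*(-1/129)) = 318850/5017 - 34524/(-25/516) = 318850/5017 - 34524*(-516/25) = 318850/5017 + 17814384/25 = 89382735778/125425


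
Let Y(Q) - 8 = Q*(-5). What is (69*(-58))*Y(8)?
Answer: 128064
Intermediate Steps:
Y(Q) = 8 - 5*Q (Y(Q) = 8 + Q*(-5) = 8 - 5*Q)
(69*(-58))*Y(8) = (69*(-58))*(8 - 5*8) = -4002*(8 - 40) = -4002*(-32) = 128064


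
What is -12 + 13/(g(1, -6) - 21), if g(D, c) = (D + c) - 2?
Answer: -349/28 ≈ -12.464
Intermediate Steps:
g(D, c) = -2 + D + c
-12 + 13/(g(1, -6) - 21) = -12 + 13/((-2 + 1 - 6) - 21) = -12 + 13/(-7 - 21) = -12 + 13/(-28) = -12 - 1/28*13 = -12 - 13/28 = -349/28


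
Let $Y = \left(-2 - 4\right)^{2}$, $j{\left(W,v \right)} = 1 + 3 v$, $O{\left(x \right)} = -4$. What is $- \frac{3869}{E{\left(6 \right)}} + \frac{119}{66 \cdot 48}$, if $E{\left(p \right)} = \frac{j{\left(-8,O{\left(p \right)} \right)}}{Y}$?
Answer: $\frac{40113911}{3168} \approx 12662.0$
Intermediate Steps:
$Y = 36$ ($Y = \left(-6\right)^{2} = 36$)
$E{\left(p \right)} = - \frac{11}{36}$ ($E{\left(p \right)} = \frac{1 + 3 \left(-4\right)}{36} = \left(1 - 12\right) \frac{1}{36} = \left(-11\right) \frac{1}{36} = - \frac{11}{36}$)
$- \frac{3869}{E{\left(6 \right)}} + \frac{119}{66 \cdot 48} = - \frac{3869}{- \frac{11}{36}} + \frac{119}{66 \cdot 48} = \left(-3869\right) \left(- \frac{36}{11}\right) + \frac{119}{3168} = \frac{139284}{11} + 119 \cdot \frac{1}{3168} = \frac{139284}{11} + \frac{119}{3168} = \frac{40113911}{3168}$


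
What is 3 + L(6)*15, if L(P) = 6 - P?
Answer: 3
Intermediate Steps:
3 + L(6)*15 = 3 + (6 - 1*6)*15 = 3 + (6 - 6)*15 = 3 + 0*15 = 3 + 0 = 3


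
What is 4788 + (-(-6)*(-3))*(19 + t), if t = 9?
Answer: 4284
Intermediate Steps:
4788 + (-(-6)*(-3))*(19 + t) = 4788 + (-(-6)*(-3))*(19 + 9) = 4788 - 6*3*28 = 4788 - 18*28 = 4788 - 504 = 4284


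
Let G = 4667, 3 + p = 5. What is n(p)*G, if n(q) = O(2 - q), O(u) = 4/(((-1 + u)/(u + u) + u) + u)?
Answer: 0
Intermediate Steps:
p = 2 (p = -3 + 5 = 2)
O(u) = 4/(2*u + (-1 + u)/(2*u)) (O(u) = 4/(((-1 + u)/((2*u)) + u) + u) = 4/(((-1 + u)*(1/(2*u)) + u) + u) = 4/(((-1 + u)/(2*u) + u) + u) = 4/((u + (-1 + u)/(2*u)) + u) = 4/(2*u + (-1 + u)/(2*u)))
n(q) = 8*(2 - q)/(1 - q + 4*(2 - q)²) (n(q) = 8*(2 - q)/(-1 + (2 - q) + 4*(2 - q)²) = 8*(2 - q)/(1 - q + 4*(2 - q)²))
n(p)*G = (8*(2 - 1*2)/(1 - 1*2 + 4*(2 - 1*2)²))*4667 = (8*(2 - 2)/(1 - 2 + 4*(2 - 2)²))*4667 = (8*0/(1 - 2 + 4*0²))*4667 = (8*0/(1 - 2 + 4*0))*4667 = (8*0/(1 - 2 + 0))*4667 = (8*0/(-1))*4667 = (8*(-1)*0)*4667 = 0*4667 = 0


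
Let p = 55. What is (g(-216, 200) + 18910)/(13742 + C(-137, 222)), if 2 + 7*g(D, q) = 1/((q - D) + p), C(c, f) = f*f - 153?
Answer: 62345329/207292281 ≈ 0.30076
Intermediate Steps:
C(c, f) = -153 + f² (C(c, f) = f² - 153 = -153 + f²)
g(D, q) = -2/7 + 1/(7*(55 + q - D)) (g(D, q) = -2/7 + 1/(7*((q - D) + 55)) = -2/7 + 1/(7*(55 + q - D)))
(g(-216, 200) + 18910)/(13742 + C(-137, 222)) = ((-109 - 2*200 + 2*(-216))/(7*(55 + 200 - 1*(-216))) + 18910)/(13742 + (-153 + 222²)) = ((-109 - 400 - 432)/(7*(55 + 200 + 216)) + 18910)/(13742 + (-153 + 49284)) = ((⅐)*(-941)/471 + 18910)/(13742 + 49131) = ((⅐)*(1/471)*(-941) + 18910)/62873 = (-941/3297 + 18910)*(1/62873) = (62345329/3297)*(1/62873) = 62345329/207292281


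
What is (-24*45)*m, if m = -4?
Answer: 4320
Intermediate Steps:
(-24*45)*m = -24*45*(-4) = -1080*(-4) = 4320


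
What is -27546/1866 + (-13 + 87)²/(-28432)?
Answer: -33058587/2210588 ≈ -14.955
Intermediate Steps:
-27546/1866 + (-13 + 87)²/(-28432) = -27546*1/1866 + 74²*(-1/28432) = -4591/311 + 5476*(-1/28432) = -4591/311 - 1369/7108 = -33058587/2210588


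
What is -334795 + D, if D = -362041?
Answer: -696836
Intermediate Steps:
-334795 + D = -334795 - 362041 = -696836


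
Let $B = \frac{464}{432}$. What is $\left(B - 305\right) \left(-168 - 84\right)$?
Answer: $\frac{229768}{3} \approx 76589.0$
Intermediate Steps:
$B = \frac{29}{27}$ ($B = 464 \cdot \frac{1}{432} = \frac{29}{27} \approx 1.0741$)
$\left(B - 305\right) \left(-168 - 84\right) = \left(\frac{29}{27} - 305\right) \left(-168 - 84\right) = \left(- \frac{8206}{27}\right) \left(-252\right) = \frac{229768}{3}$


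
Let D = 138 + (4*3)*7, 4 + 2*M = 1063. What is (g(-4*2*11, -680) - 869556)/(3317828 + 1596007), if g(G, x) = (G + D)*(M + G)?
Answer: -162079/982767 ≈ -0.16492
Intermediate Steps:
M = 1059/2 (M = -2 + (1/2)*1063 = -2 + 1063/2 = 1059/2 ≈ 529.50)
D = 222 (D = 138 + 12*7 = 138 + 84 = 222)
g(G, x) = (222 + G)*(1059/2 + G) (g(G, x) = (G + 222)*(1059/2 + G) = (222 + G)*(1059/2 + G))
(g(-4*2*11, -680) - 869556)/(3317828 + 1596007) = ((117549 + (-4*2*11)**2 + 1503*(-4*2*11)/2) - 869556)/(3317828 + 1596007) = ((117549 + (-8*11)**2 + 1503*(-8*11)/2) - 869556)/4913835 = ((117549 + (-88)**2 + (1503/2)*(-88)) - 869556)*(1/4913835) = ((117549 + 7744 - 66132) - 869556)*(1/4913835) = (59161 - 869556)*(1/4913835) = -810395*1/4913835 = -162079/982767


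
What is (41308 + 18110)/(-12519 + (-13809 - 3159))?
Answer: -19806/9829 ≈ -2.0151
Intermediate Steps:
(41308 + 18110)/(-12519 + (-13809 - 3159)) = 59418/(-12519 - 16968) = 59418/(-29487) = 59418*(-1/29487) = -19806/9829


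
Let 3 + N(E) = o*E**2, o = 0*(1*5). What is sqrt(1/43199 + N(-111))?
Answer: 2*I*sqrt(1399604401)/43199 ≈ 1.732*I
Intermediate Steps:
o = 0 (o = 0*5 = 0)
N(E) = -3 (N(E) = -3 + 0*E**2 = -3 + 0 = -3)
sqrt(1/43199 + N(-111)) = sqrt(1/43199 - 3) = sqrt(-129596/43199) = 2*I*sqrt(1399604401)/43199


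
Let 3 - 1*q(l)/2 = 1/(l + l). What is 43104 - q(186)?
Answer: 8016229/186 ≈ 43098.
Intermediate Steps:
q(l) = 6 - 1/l (q(l) = 6 - 2/(l + l) = 6 - 2*1/(2*l) = 6 - 1/l)
43104 - q(186) = 43104 - (6 - 1/186) = 43104 - 1*1115/186 = 43104 - 1115/186 = 8016229/186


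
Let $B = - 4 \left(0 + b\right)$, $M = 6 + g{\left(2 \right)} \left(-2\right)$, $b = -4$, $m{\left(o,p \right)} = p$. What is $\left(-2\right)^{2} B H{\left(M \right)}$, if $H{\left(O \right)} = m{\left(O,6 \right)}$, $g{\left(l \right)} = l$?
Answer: $384$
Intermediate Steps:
$M = 2$ ($M = 6 + 2 \left(-2\right) = 6 - 4 = 2$)
$H{\left(O \right)} = 6$
$B = 16$ ($B = - 4 \left(0 - 4\right) = \left(-4\right) \left(-4\right) = 16$)
$\left(-2\right)^{2} B H{\left(M \right)} = \left(-2\right)^{2} \cdot 16 \cdot 6 = 4 \cdot 16 \cdot 6 = 64 \cdot 6 = 384$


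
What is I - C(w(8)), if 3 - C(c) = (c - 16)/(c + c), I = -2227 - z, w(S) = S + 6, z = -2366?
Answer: 1903/14 ≈ 135.93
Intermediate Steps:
w(S) = 6 + S
I = 139 (I = -2227 - 1*(-2366) = -2227 + 2366 = 139)
C(c) = 3 - (-16 + c)/(2*c) (C(c) = 3 - (c - 16)/(c + c) = 3 - (-16 + c)/(2*c))
I - C(w(8)) = 139 - (5/2 + 8/(6 + 8)) = 139 - (5/2 + 8/14) = 139 - (5/2 + 8*(1/14)) = 139 - (5/2 + 4/7) = 139 - 1*43/14 = 139 - 43/14 = 1903/14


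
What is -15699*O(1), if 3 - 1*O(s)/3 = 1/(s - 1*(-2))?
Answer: -125592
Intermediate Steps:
O(s) = 9 - 3/(2 + s) (O(s) = 9 - 3/(s - 1*(-2)) = 9 - 3/(s + 2) = 9 - 3/(2 + s))
-15699*O(1) = -47097*(5 + 3*1)/(2 + 1) = -47097*(5 + 3)/3 = -47097*8/3 = -15699*8 = -125592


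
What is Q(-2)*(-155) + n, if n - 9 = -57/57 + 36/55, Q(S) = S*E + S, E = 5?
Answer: 102776/55 ≈ 1868.7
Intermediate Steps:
Q(S) = 6*S (Q(S) = S*5 + S = 5*S + S = 6*S)
n = 476/55 (n = 9 + (-57/57 + 36/55) = 9 + (-57*1/57 + 36*(1/55)) = 9 + (-1 + 36/55) = 9 - 19/55 = 476/55 ≈ 8.6545)
Q(-2)*(-155) + n = (6*(-2))*(-155) + 476/55 = -12*(-155) + 476/55 = 1860 + 476/55 = 102776/55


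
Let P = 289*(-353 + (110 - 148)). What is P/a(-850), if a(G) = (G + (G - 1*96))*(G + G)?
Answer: -6647/179600 ≈ -0.037010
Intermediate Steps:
P = -112999 (P = 289*(-353 - 38) = 289*(-391) = -112999)
a(G) = 2*G*(-96 + 2*G) (a(G) = (G + (G - 96))*(2*G) = (G + (-96 + G))*(2*G) = (-96 + 2*G)*(2*G) = 2*G*(-96 + 2*G))
P/a(-850) = -112999*(-1/(3400*(-48 - 850))) = -112999/(4*(-850)*(-898)) = -112999/3053200 = -112999*1/3053200 = -6647/179600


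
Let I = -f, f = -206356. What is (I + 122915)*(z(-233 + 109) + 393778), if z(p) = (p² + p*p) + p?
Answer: 139744588026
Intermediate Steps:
z(p) = p + 2*p² (z(p) = (p² + p²) + p = 2*p² + p = p + 2*p²)
I = 206356 (I = -1*(-206356) = 206356)
(I + 122915)*(z(-233 + 109) + 393778) = (206356 + 122915)*((-233 + 109)*(1 + 2*(-233 + 109)) + 393778) = 329271*(-124*(1 + 2*(-124)) + 393778) = 329271*(-124*(1 - 248) + 393778) = 329271*(-124*(-247) + 393778) = 329271*(30628 + 393778) = 329271*424406 = 139744588026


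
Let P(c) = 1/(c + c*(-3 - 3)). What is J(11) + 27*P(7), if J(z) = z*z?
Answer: 4208/35 ≈ 120.23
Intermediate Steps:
J(z) = z²
P(c) = -1/(5*c) (P(c) = 1/(c + c*(-6)) = 1/(c - 6*c) = 1/(-5*c) = -1/(5*c))
J(11) + 27*P(7) = 11² + 27*(-⅕/7) = 121 + 27*(-⅕*⅐) = 121 + 27*(-1/35) = 121 - 27/35 = 4208/35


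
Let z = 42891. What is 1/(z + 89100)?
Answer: 1/131991 ≈ 7.5763e-6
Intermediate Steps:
1/(z + 89100) = 1/(42891 + 89100) = 1/131991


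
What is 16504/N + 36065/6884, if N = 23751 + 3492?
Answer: 1096132331/187540812 ≈ 5.8448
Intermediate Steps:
N = 27243
16504/N + 36065/6884 = 16504/27243 + 36065/6884 = 1096132331/187540812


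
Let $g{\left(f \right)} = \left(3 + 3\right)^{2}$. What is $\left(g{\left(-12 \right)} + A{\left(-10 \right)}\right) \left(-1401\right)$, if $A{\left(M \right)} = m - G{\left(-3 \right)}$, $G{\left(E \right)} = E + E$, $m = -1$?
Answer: $-57441$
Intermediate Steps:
$g{\left(f \right)} = 36$ ($g{\left(f \right)} = 6^{2} = 36$)
$G{\left(E \right)} = 2 E$
$A{\left(M \right)} = 5$ ($A{\left(M \right)} = -1 - 2 \left(-3\right) = -1 - -6 = -1 + 6 = 5$)
$\left(g{\left(-12 \right)} + A{\left(-10 \right)}\right) \left(-1401\right) = \left(36 + 5\right) \left(-1401\right) = 41 \left(-1401\right) = -57441$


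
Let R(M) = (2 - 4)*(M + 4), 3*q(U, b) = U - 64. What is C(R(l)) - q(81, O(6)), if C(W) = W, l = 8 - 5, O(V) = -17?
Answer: -59/3 ≈ -19.667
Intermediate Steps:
q(U, b) = -64/3 + U/3 (q(U, b) = (U - 64)/3 = (-64 + U)/3 = -64/3 + U/3)
l = 3
R(M) = -8 - 2*M (R(M) = -2*(4 + M) = -8 - 2*M)
C(R(l)) - q(81, O(6)) = (-8 - 2*3) - (-64/3 + (⅓)*81) = (-8 - 6) - (-64/3 + 27) = -14 - 1*17/3 = -14 - 17/3 = -59/3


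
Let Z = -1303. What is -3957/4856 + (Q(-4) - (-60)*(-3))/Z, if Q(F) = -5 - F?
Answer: -4277035/6327368 ≈ -0.67596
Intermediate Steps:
-3957/4856 + (Q(-4) - (-60)*(-3))/Z = -3957/4856 + ((-5 - 1*(-4)) - (-60)*(-3))/(-1303) = -3957*1/4856 + ((-5 + 4) - 30*6)*(-1/1303) = -3957/4856 + (-1 - 180)*(-1/1303) = -3957/4856 - 181*(-1/1303) = -3957/4856 + 181/1303 = -4277035/6327368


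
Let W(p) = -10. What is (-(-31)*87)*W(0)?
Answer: -26970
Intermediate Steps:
(-(-31)*87)*W(0) = -(-31)*87*(-10) = -31*(-87)*(-10) = 2697*(-10) = -26970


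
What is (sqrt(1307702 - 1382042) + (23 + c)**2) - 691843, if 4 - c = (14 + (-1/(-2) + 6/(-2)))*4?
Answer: -691482 + 6*I*sqrt(2065) ≈ -6.9148e+5 + 272.65*I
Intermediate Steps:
c = -42 (c = 4 - (14 + (-1/(-2) + 6/(-2)))*4 = 4 - (14 + (-1*(-1/2) + 6*(-1/2)))*4 = 4 - (14 + (1/2 - 3))*4 = 4 - (14 - 5/2)*4 = 4 - 23*4/2 = 4 - 1*46 = 4 - 46 = -42)
(sqrt(1307702 - 1382042) + (23 + c)**2) - 691843 = (sqrt(1307702 - 1382042) + (23 - 42)**2) - 691843 = (sqrt(-74340) + (-19)**2) - 691843 = (6*I*sqrt(2065) + 361) - 691843 = (361 + 6*I*sqrt(2065)) - 691843 = -691482 + 6*I*sqrt(2065)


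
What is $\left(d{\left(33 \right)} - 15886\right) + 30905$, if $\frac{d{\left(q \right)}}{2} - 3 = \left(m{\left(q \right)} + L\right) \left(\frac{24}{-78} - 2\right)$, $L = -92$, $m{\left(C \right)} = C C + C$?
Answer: $\frac{133525}{13} \approx 10271.0$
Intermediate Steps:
$m{\left(C \right)} = C + C^{2}$ ($m{\left(C \right)} = C^{2} + C = C + C^{2}$)
$d{\left(q \right)} = \frac{5598}{13} - \frac{60 q \left(1 + q\right)}{13}$ ($d{\left(q \right)} = 6 + 2 \left(q \left(1 + q\right) - 92\right) \left(\frac{24}{-78} - 2\right) = 6 + 2 \left(-92 + q \left(1 + q\right)\right) \left(24 \left(- \frac{1}{78}\right) - 2\right) = 6 + 2 \left(-92 + q \left(1 + q\right)\right) \left(- \frac{4}{13} - 2\right) = 6 + 2 \left(-92 + q \left(1 + q\right)\right) \left(- \frac{30}{13}\right) = 6 + 2 \left(\frac{2760}{13} - \frac{30 q \left(1 + q\right)}{13}\right) = 6 - \left(- \frac{5520}{13} + \frac{60 q \left(1 + q\right)}{13}\right) = \frac{5598}{13} - \frac{60 q \left(1 + q\right)}{13}$)
$\left(d{\left(33 \right)} - 15886\right) + 30905 = \left(\left(\frac{5598}{13} - \frac{1980 \left(1 + 33\right)}{13}\right) - 15886\right) + 30905 = \left(\left(\frac{5598}{13} - \frac{1980}{13} \cdot 34\right) - 15886\right) + 30905 = \left(\left(\frac{5598}{13} - \frac{67320}{13}\right) - 15886\right) + 30905 = \left(- \frac{61722}{13} - 15886\right) + 30905 = - \frac{268240}{13} + 30905 = \frac{133525}{13}$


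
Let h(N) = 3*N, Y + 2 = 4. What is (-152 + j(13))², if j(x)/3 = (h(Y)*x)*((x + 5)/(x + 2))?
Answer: 414736/25 ≈ 16589.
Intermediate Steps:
Y = 2 (Y = -2 + 4 = 2)
j(x) = 18*x*(5 + x)/(2 + x) (j(x) = 3*(((3*2)*x)*((x + 5)/(x + 2))) = 3*((6*x)*((5 + x)/(2 + x))) = 3*(6*x*(5 + x)/(2 + x)) = 18*x*(5 + x)/(2 + x))
(-152 + j(13))² = (-152 + 18*13*(5 + 13)/(2 + 13))² = (-152 + 18*13*18/15)² = (-152 + 18*13*(1/15)*18)² = (-152 + 1404/5)² = (644/5)² = 414736/25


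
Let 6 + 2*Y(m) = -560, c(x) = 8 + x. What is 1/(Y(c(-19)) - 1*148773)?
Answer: -1/149056 ≈ -6.7089e-6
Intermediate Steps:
Y(m) = -283 (Y(m) = -3 + (1/2)*(-560) = -3 - 280 = -283)
1/(Y(c(-19)) - 1*148773) = 1/(-283 - 1*148773) = 1/(-283 - 148773) = 1/(-149056) = -1/149056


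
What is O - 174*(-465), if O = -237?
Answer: 80673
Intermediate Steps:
O - 174*(-465) = -237 - 174*(-465) = -237 + 80910 = 80673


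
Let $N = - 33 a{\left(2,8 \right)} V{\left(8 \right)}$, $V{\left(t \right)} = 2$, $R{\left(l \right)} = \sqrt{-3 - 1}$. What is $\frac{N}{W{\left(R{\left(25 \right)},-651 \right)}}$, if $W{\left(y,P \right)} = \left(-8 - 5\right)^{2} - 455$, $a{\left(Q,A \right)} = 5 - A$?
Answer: $- \frac{9}{13} \approx -0.69231$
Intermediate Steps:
$R{\left(l \right)} = 2 i$ ($R{\left(l \right)} = \sqrt{-4} = 2 i$)
$W{\left(y,P \right)} = -286$ ($W{\left(y,P \right)} = \left(-13\right)^{2} - 455 = 169 - 455 = -286$)
$N = 198$ ($N = - 33 \left(5 - 8\right) 2 = \left(-33\right) \left(-3\right) 2 = 99 \cdot 2 = 198$)
$\frac{N}{W{\left(R{\left(25 \right)},-651 \right)}} = \frac{198}{-286} = 198 \left(- \frac{1}{286}\right) = - \frac{9}{13}$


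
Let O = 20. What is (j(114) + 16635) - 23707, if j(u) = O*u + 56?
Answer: -4736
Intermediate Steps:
j(u) = 56 + 20*u (j(u) = 20*u + 56 = 56 + 20*u)
(j(114) + 16635) - 23707 = ((56 + 20*114) + 16635) - 23707 = ((56 + 2280) + 16635) - 23707 = (2336 + 16635) - 23707 = 18971 - 23707 = -4736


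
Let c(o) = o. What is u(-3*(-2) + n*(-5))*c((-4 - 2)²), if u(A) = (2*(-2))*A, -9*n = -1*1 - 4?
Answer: -464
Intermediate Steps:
n = 5/9 (n = -(-1*1 - 4)/9 = -(-1 - 4)/9 = -⅑*(-5) = 5/9 ≈ 0.55556)
u(A) = -4*A
u(-3*(-2) + n*(-5))*c((-4 - 2)²) = (-4*(-3*(-2) + (5/9)*(-5)))*(-4 - 2)² = -4*(6 - 25/9)*(-6)² = -4*29/9*36 = -116/9*36 = -464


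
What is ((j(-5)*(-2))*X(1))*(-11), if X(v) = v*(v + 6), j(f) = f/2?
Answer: -385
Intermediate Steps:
j(f) = f/2 (j(f) = f*(½) = f/2)
X(v) = v*(6 + v)
((j(-5)*(-2))*X(1))*(-11) = ((((½)*(-5))*(-2))*(1*(6 + 1)))*(-11) = ((-5/2*(-2))*(1*7))*(-11) = (5*7)*(-11) = 35*(-11) = -385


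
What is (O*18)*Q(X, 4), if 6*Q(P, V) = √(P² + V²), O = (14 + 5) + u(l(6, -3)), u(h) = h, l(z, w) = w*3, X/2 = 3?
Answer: 60*√13 ≈ 216.33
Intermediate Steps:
X = 6 (X = 2*3 = 6)
l(z, w) = 3*w
O = 10 (O = (14 + 5) + 3*(-3) = 19 - 9 = 10)
Q(P, V) = √(P² + V²)/6
(O*18)*Q(X, 4) = (10*18)*(√(6² + 4²)/6) = 180*(√(36 + 16)/6) = 180*(√52/6) = 180*((2*√13)/6) = 180*(√13/3) = 60*√13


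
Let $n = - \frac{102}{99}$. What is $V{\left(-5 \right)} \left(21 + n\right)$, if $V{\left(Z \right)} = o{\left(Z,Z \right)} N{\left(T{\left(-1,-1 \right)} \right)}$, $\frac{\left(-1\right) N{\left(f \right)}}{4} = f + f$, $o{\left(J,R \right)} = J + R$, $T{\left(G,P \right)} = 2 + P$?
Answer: $\frac{52720}{33} \approx 1597.6$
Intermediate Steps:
$n = - \frac{34}{33}$ ($n = \left(-102\right) \frac{1}{99} = - \frac{34}{33} \approx -1.0303$)
$N{\left(f \right)} = - 8 f$ ($N{\left(f \right)} = - 4 \left(f + f\right) = - 4 \cdot 2 f = - 8 f$)
$V{\left(Z \right)} = - 16 Z$ ($V{\left(Z \right)} = \left(Z + Z\right) \left(- 8 \left(2 - 1\right)\right) = 2 Z \left(\left(-8\right) 1\right) = 2 Z \left(-8\right) = - 16 Z$)
$V{\left(-5 \right)} \left(21 + n\right) = \left(-16\right) \left(-5\right) \left(21 - \frac{34}{33}\right) = 80 \cdot \frac{659}{33} = \frac{52720}{33}$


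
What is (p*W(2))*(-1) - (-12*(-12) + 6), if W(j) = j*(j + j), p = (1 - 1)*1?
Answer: -150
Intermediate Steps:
p = 0 (p = 0*1 = 0)
W(j) = 2*j**2 (W(j) = j*(2*j) = 2*j**2)
(p*W(2))*(-1) - (-12*(-12) + 6) = (0*(2*2**2))*(-1) - (-12*(-12) + 6) = (0*(2*4))*(-1) - (144 + 6) = (0*8)*(-1) - 1*150 = 0*(-1) - 150 = 0 - 150 = -150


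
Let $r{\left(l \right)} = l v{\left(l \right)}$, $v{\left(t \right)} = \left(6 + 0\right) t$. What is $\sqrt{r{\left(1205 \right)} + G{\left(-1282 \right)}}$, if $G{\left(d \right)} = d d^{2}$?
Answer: $i \sqrt{2098285618} \approx 45807.0 i$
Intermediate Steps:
$G{\left(d \right)} = d^{3}$
$v{\left(t \right)} = 6 t$
$r{\left(l \right)} = 6 l^{2}$ ($r{\left(l \right)} = l 6 l = 6 l^{2}$)
$\sqrt{r{\left(1205 \right)} + G{\left(-1282 \right)}} = \sqrt{6 \cdot 1205^{2} + \left(-1282\right)^{3}} = \sqrt{6 \cdot 1452025 - 2106997768} = \sqrt{8712150 - 2106997768} = \sqrt{-2098285618} = i \sqrt{2098285618}$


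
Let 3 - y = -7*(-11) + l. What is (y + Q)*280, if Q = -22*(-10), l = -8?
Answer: 43120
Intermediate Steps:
y = -66 (y = 3 - (-7*(-11) - 8) = 3 - (77 - 8) = 3 - 1*69 = 3 - 69 = -66)
Q = 220
(y + Q)*280 = (-66 + 220)*280 = 154*280 = 43120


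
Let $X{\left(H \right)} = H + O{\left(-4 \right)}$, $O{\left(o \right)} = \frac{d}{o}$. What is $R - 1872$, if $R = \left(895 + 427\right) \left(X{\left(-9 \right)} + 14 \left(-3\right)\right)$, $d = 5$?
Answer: $- \frac{141893}{2} \approx -70947.0$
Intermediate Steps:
$O{\left(o \right)} = \frac{5}{o}$
$X{\left(H \right)} = - \frac{5}{4} + H$ ($X{\left(H \right)} = H + \frac{5}{-4} = H + 5 \left(- \frac{1}{4}\right) = H - \frac{5}{4} = - \frac{5}{4} + H$)
$R = - \frac{138149}{2}$ ($R = \left(895 + 427\right) \left(\left(- \frac{5}{4} - 9\right) + 14 \left(-3\right)\right) = 1322 \left(- \frac{41}{4} - 42\right) = 1322 \left(- \frac{209}{4}\right) = - \frac{138149}{2} \approx -69075.0$)
$R - 1872 = - \frac{138149}{2} - 1872 = - \frac{141893}{2}$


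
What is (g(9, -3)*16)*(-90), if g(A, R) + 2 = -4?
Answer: 8640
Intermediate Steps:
g(A, R) = -6 (g(A, R) = -2 - 4 = -6)
(g(9, -3)*16)*(-90) = -6*16*(-90) = -96*(-90) = 8640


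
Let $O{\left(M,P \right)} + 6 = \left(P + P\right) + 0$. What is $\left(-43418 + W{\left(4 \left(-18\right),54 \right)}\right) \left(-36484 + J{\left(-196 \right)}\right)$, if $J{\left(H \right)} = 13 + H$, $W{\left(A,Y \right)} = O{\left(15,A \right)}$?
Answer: $1597507856$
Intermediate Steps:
$O{\left(M,P \right)} = -6 + 2 P$ ($O{\left(M,P \right)} = -6 + \left(\left(P + P\right) + 0\right) = -6 + \left(2 P + 0\right) = -6 + 2 P$)
$W{\left(A,Y \right)} = -6 + 2 A$
$\left(-43418 + W{\left(4 \left(-18\right),54 \right)}\right) \left(-36484 + J{\left(-196 \right)}\right) = \left(-43418 + \left(-6 + 2 \cdot 4 \left(-18\right)\right)\right) \left(-36484 + \left(13 - 196\right)\right) = \left(-43418 + \left(-6 + 2 \left(-72\right)\right)\right) \left(-36484 - 183\right) = \left(-43418 - 150\right) \left(-36667\right) = \left(-43568\right) \left(-36667\right) = 1597507856$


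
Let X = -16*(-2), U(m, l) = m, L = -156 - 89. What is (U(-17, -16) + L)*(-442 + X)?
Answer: 107420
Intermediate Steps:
L = -245
X = 32
(U(-17, -16) + L)*(-442 + X) = (-17 - 245)*(-442 + 32) = -262*(-410) = 107420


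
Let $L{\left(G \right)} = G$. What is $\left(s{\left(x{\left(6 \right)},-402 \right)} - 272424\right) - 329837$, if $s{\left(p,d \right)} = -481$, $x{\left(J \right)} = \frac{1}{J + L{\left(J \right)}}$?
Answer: $-602742$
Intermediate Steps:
$x{\left(J \right)} = \frac{1}{2 J}$ ($x{\left(J \right)} = \frac{1}{J + J} = \frac{1}{2 J}$)
$\left(s{\left(x{\left(6 \right)},-402 \right)} - 272424\right) - 329837 = \left(-481 - 272424\right) - 329837 = -272905 - 329837 = -602742$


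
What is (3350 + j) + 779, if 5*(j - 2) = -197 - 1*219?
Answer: 20239/5 ≈ 4047.8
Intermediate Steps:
j = -406/5 (j = 2 + (-197 - 1*219)/5 = 2 + (-197 - 219)/5 = 2 + (⅕)*(-416) = 2 - 416/5 = -406/5 ≈ -81.200)
(3350 + j) + 779 = (3350 - 406/5) + 779 = 16344/5 + 779 = 20239/5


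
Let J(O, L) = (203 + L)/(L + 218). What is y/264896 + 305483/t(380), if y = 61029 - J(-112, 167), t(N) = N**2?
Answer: 431843304171/184082852800 ≈ 2.3459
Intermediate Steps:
J(O, L) = (203 + L)/(218 + L)
y = 4699159/77 (y = 61029 - (203 + 167)/(218 + 167) = 61029 - 370/385 = 61029 - 1*74/77 = 61029 - 74/77 = 4699159/77 ≈ 61028.)
y/264896 + 305483/t(380) = (4699159/77)/264896 + 305483/(380**2) = (4699159/77)*(1/264896) + 305483/144400 = 4699159/20396992 + 305483*(1/144400) = 4699159/20396992 + 305483/144400 = 431843304171/184082852800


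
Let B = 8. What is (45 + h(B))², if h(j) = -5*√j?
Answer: 2225 - 900*√2 ≈ 952.21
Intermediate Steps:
(45 + h(B))² = (45 - 10*√2)²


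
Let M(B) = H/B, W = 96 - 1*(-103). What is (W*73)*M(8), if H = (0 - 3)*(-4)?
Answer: 43581/2 ≈ 21791.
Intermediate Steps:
W = 199 (W = 96 + 103 = 199)
H = 12 (H = -3*(-4) = 12)
M(B) = 12/B
(W*73)*M(8) = (199*73)*(12/8) = 14527*(12*(⅛)) = 14527*(3/2) = 43581/2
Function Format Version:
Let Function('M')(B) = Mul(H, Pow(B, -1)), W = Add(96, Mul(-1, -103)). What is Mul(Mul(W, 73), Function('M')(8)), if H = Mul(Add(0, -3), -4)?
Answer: Rational(43581, 2) ≈ 21791.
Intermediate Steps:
W = 199 (W = Add(96, 103) = 199)
H = 12 (H = Mul(-3, -4) = 12)
Function('M')(B) = Mul(12, Pow(B, -1))
Mul(Mul(W, 73), Function('M')(8)) = Mul(Mul(199, 73), Mul(12, Pow(8, -1))) = Mul(14527, Mul(12, Rational(1, 8))) = Mul(14527, Rational(3, 2)) = Rational(43581, 2)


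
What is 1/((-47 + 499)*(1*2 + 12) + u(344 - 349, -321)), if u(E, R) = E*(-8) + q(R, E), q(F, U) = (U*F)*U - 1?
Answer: -1/1658 ≈ -0.00060314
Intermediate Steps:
q(F, U) = -1 + F*U**2 (q(F, U) = (F*U)*U - 1 = F*U**2 - 1 = -1 + F*U**2)
u(E, R) = -1 - 8*E + R*E**2 (u(E, R) = E*(-8) + (-1 + R*E**2) = -8*E + (-1 + R*E**2) = -1 - 8*E + R*E**2)
1/((-47 + 499)*(1*2 + 12) + u(344 - 349, -321)) = 1/((-47 + 499)*(1*2 + 12) + (-1 - 8*(344 - 349) - 321*(344 - 349)**2)) = 1/(452*(2 + 12) + (-1 - 8*(-5) - 321*(-5)**2)) = 1/(452*14 + (-1 + 40 - 321*25)) = 1/(6328 + (-1 + 40 - 8025)) = 1/(6328 - 7986) = 1/(-1658) = -1/1658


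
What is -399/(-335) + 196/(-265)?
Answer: 1603/3551 ≈ 0.45142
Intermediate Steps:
-399/(-335) + 196/(-265) = -399*(-1/335) + 196*(-1/265) = 399/335 - 196/265 = 1603/3551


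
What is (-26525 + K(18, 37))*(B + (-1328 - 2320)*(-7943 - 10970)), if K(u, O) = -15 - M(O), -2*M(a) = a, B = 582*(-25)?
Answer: -1829455032591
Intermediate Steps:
B = -14550
M(a) = -a/2
K(u, O) = -15 + O/2 (K(u, O) = -15 - (-1)*O/2 = -15 + O/2)
(-26525 + K(18, 37))*(B + (-1328 - 2320)*(-7943 - 10970)) = (-26525 + (-15 + (½)*37))*(-14550 + (-1328 - 2320)*(-7943 - 10970)) = (-26525 + (-15 + 37/2))*(-14550 - 3648*(-18913)) = (-26525 + 7/2)*(-14550 + 68994624) = -53043/2*68980074 = -1829455032591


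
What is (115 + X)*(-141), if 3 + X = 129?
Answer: -33981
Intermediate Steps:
X = 126 (X = -3 + 129 = 126)
(115 + X)*(-141) = (115 + 126)*(-141) = 241*(-141) = -33981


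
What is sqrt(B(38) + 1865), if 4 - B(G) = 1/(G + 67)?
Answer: 2*sqrt(5151405)/105 ≈ 43.232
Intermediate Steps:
B(G) = 4 - 1/(67 + G) (B(G) = 4 - 1/(G + 67) = 4 - 1/(67 + G))
sqrt(B(38) + 1865) = sqrt((267 + 4*38)/(67 + 38) + 1865) = sqrt((267 + 152)/105 + 1865) = sqrt((1/105)*419 + 1865) = sqrt(419/105 + 1865) = sqrt(196244/105) = 2*sqrt(5151405)/105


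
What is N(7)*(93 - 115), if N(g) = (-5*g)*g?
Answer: 5390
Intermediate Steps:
N(g) = -5*g**2
N(7)*(93 - 115) = (-5*7**2)*(93 - 115) = -5*49*(-22) = -245*(-22) = 5390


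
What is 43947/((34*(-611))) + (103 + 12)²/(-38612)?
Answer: -985808857/401062844 ≈ -2.4580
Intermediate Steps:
43947/((34*(-611))) + (103 + 12)²/(-38612) = 43947/(-20774) + 115²*(-1/38612) = 43947*(-1/20774) + 13225*(-1/38612) = -43947/20774 - 13225/38612 = -985808857/401062844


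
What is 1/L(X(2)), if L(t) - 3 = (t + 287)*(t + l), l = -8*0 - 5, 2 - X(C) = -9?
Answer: 1/1791 ≈ 0.00055835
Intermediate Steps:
X(C) = 11 (X(C) = 2 - 1*(-9) = 2 + 9 = 11)
l = -5 (l = 0 - 5 = -5)
L(t) = 3 + (-5 + t)*(287 + t) (L(t) = 3 + (t + 287)*(t - 5) = 3 + (287 + t)*(-5 + t) = 3 + (-5 + t)*(287 + t))
1/L(X(2)) = 1/(-1432 + 11² + 282*11) = 1/(-1432 + 121 + 3102) = 1/1791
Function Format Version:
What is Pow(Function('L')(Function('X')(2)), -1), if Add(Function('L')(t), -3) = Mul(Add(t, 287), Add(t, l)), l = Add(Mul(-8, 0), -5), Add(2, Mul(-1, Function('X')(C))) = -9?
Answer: Rational(1, 1791) ≈ 0.00055835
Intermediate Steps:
Function('X')(C) = 11 (Function('X')(C) = Add(2, Mul(-1, -9)) = Add(2, 9) = 11)
l = -5 (l = Add(0, -5) = -5)
Function('L')(t) = Add(3, Mul(Add(-5, t), Add(287, t))) (Function('L')(t) = Add(3, Mul(Add(t, 287), Add(t, -5))) = Add(3, Mul(Add(287, t), Add(-5, t))) = Add(3, Mul(Add(-5, t), Add(287, t))))
Pow(Function('L')(Function('X')(2)), -1) = Pow(Add(-1432, Pow(11, 2), Mul(282, 11)), -1) = Pow(Add(-1432, 121, 3102), -1) = Pow(1791, -1) = Rational(1, 1791)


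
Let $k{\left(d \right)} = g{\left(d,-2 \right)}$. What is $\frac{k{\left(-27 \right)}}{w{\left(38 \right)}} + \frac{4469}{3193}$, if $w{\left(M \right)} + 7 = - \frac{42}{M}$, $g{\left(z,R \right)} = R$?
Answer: $\frac{404780}{245861} \approx 1.6464$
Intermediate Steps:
$k{\left(d \right)} = -2$
$w{\left(M \right)} = -7 - \frac{42}{M}$
$\frac{k{\left(-27 \right)}}{w{\left(38 \right)}} + \frac{4469}{3193} = - \frac{2}{-7 - \frac{42}{38}} + \frac{4469}{3193} = - \frac{2}{-7 - \frac{21}{19}} + 4469 \cdot \frac{1}{3193} = - \frac{2}{-7 - \frac{21}{19}} + \frac{4469}{3193} = - \frac{2}{- \frac{154}{19}} + \frac{4469}{3193} = \left(-2\right) \left(- \frac{19}{154}\right) + \frac{4469}{3193} = \frac{19}{77} + \frac{4469}{3193} = \frac{404780}{245861}$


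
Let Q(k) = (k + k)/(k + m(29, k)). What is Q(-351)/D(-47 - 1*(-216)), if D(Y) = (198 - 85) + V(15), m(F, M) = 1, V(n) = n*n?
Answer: 27/4550 ≈ 0.0059341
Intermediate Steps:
V(n) = n**2
D(Y) = 338 (D(Y) = (198 - 85) + 15**2 = 113 + 225 = 338)
Q(k) = 2*k/(1 + k) (Q(k) = (k + k)/(k + 1) = (2*k)/(1 + k) = 2*k/(1 + k))
Q(-351)/D(-47 - 1*(-216)) = (2*(-351)/(1 - 351))/338 = (2*(-351)/(-350))*(1/338) = (2*(-351)*(-1/350))*(1/338) = (351/175)*(1/338) = 27/4550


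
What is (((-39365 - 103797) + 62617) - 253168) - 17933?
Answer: -351646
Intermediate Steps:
(((-39365 - 103797) + 62617) - 253168) - 17933 = ((-143162 + 62617) - 253168) - 17933 = (-80545 - 253168) - 17933 = -333713 - 17933 = -351646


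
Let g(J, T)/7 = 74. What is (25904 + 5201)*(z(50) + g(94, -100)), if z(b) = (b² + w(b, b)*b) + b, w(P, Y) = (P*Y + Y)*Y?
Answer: 198389805140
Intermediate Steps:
w(P, Y) = Y*(Y + P*Y) (w(P, Y) = (Y + P*Y)*Y = Y*(Y + P*Y))
z(b) = b + b² + b³*(1 + b) (z(b) = (b² + (b²*(1 + b))*b) + b = (b² + b³*(1 + b)) + b = b + b² + b³*(1 + b))
g(J, T) = 518 (g(J, T) = 7*74 = 518)
(25904 + 5201)*(z(50) + g(94, -100)) = (25904 + 5201)*(50*(1 + 50 + 50²*(1 + 50)) + 518) = 31105*(50*(1 + 50 + 2500*51) + 518) = 31105*(50*(1 + 50 + 127500) + 518) = 31105*(50*127551 + 518) = 31105*(6377550 + 518) = 31105*6378068 = 198389805140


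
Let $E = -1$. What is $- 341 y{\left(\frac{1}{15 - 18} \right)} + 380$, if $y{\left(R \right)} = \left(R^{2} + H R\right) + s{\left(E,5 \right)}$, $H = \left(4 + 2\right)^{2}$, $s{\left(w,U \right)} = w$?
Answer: $\frac{42976}{9} \approx 4775.1$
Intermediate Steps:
$H = 36$ ($H = 6^{2} = 36$)
$y{\left(R \right)} = -1 + R^{2} + 36 R$ ($y{\left(R \right)} = \left(R^{2} + 36 R\right) - 1 = -1 + R^{2} + 36 R$)
$- 341 y{\left(\frac{1}{15 - 18} \right)} + 380 = - 341 \left(-1 + \left(\frac{1}{15 - 18}\right)^{2} + \frac{36}{15 - 18}\right) + 380 = - 341 \left(-1 + \left(\frac{1}{-3}\right)^{2} + \frac{36}{-3}\right) + 380 = - 341 \left(-1 + \left(- \frac{1}{3}\right)^{2} + 36 \left(- \frac{1}{3}\right)\right) + 380 = - 341 \left(-1 + \frac{1}{9} - 12\right) + 380 = \left(-341\right) \left(- \frac{116}{9}\right) + 380 = \frac{39556}{9} + 380 = \frac{42976}{9}$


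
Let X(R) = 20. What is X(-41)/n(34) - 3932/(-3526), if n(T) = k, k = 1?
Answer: 37226/1763 ≈ 21.115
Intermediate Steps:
n(T) = 1
X(-41)/n(34) - 3932/(-3526) = 20/1 - 3932/(-3526) = 20*1 - 3932*(-1/3526) = 20 + 1966/1763 = 37226/1763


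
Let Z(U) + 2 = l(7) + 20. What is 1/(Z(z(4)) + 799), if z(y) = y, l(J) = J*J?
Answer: 1/866 ≈ 0.0011547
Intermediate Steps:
l(J) = J²
Z(U) = 67 (Z(U) = -2 + (7² + 20) = -2 + (49 + 20) = -2 + 69 = 67)
1/(Z(z(4)) + 799) = 1/(67 + 799) = 1/866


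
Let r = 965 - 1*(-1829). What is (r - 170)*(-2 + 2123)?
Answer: 5565504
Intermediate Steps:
r = 2794 (r = 965 + 1829 = 2794)
(r - 170)*(-2 + 2123) = (2794 - 170)*(-2 + 2123) = 2624*2121 = 5565504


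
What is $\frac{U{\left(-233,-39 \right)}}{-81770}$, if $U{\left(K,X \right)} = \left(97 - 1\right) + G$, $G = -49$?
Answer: $- \frac{47}{81770} \approx -0.00057478$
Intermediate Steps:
$U{\left(K,X \right)} = 47$ ($U{\left(K,X \right)} = \left(97 - 1\right) - 49 = 96 - 49 = 47$)
$\frac{U{\left(-233,-39 \right)}}{-81770} = \frac{47}{-81770} = 47 \left(- \frac{1}{81770}\right) = - \frac{47}{81770}$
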